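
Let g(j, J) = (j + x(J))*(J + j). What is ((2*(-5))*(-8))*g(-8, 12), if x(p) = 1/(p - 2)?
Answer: -2528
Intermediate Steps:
x(p) = 1/(-2 + p)
g(j, J) = (J + j)*(j + 1/(-2 + J)) (g(j, J) = (j + 1/(-2 + J))*(J + j) = (J + j)*(j + 1/(-2 + J)))
((2*(-5))*(-8))*g(-8, 12) = ((2*(-5))*(-8))*((12 - 8 - 8*(-2 + 12)*(12 - 8))/(-2 + 12)) = (-10*(-8))*((12 - 8 - 8*10*4)/10) = 80*((12 - 8 - 320)/10) = 80*((⅒)*(-316)) = 80*(-158/5) = -2528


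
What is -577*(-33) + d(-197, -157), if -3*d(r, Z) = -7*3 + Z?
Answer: 57301/3 ≈ 19100.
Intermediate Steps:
d(r, Z) = 7 - Z/3 (d(r, Z) = -(-7*3 + Z)/3 = -(-21 + Z)/3 = 7 - Z/3)
-577*(-33) + d(-197, -157) = -577*(-33) + (7 - ⅓*(-157)) = 19041 + (7 + 157/3) = 19041 + 178/3 = 57301/3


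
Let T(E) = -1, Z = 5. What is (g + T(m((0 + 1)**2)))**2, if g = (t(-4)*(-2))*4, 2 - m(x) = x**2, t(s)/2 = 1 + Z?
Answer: 9409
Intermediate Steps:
t(s) = 12 (t(s) = 2*(1 + 5) = 2*6 = 12)
m(x) = 2 - x**2
g = -96 (g = (12*(-2))*4 = -24*4 = -96)
(g + T(m((0 + 1)**2)))**2 = (-96 - 1)**2 = (-97)**2 = 9409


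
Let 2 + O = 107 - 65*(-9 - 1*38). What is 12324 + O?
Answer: 15484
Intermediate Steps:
O = 3160 (O = -2 + (107 - 65*(-9 - 1*38)) = -2 + (107 - 65*(-9 - 38)) = -2 + (107 - 65*(-47)) = -2 + (107 + 3055) = -2 + 3162 = 3160)
12324 + O = 12324 + 3160 = 15484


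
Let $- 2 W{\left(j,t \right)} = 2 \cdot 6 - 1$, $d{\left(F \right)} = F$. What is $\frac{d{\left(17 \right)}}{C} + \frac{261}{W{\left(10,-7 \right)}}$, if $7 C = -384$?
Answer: $- \frac{201757}{4224} \approx -47.764$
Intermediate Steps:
$C = - \frac{384}{7}$ ($C = \frac{1}{7} \left(-384\right) = - \frac{384}{7} \approx -54.857$)
$W{\left(j,t \right)} = - \frac{11}{2}$ ($W{\left(j,t \right)} = - \frac{2 \cdot 6 - 1}{2} = - \frac{12 - 1}{2} = \left(- \frac{1}{2}\right) 11 = - \frac{11}{2}$)
$\frac{d{\left(17 \right)}}{C} + \frac{261}{W{\left(10,-7 \right)}} = \frac{17}{- \frac{384}{7}} + \frac{261}{- \frac{11}{2}} = 17 \left(- \frac{7}{384}\right) + 261 \left(- \frac{2}{11}\right) = - \frac{119}{384} - \frac{522}{11} = - \frac{201757}{4224}$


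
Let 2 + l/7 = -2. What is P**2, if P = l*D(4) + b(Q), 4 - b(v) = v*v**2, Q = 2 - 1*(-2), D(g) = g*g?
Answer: 258064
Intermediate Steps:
D(g) = g**2
Q = 4 (Q = 2 + 2 = 4)
l = -28 (l = -14 + 7*(-2) = -14 - 14 = -28)
b(v) = 4 - v**3 (b(v) = 4 - v*v**2 = 4 - v**3)
P = -508 (P = -28*4**2 + (4 - 1*4**3) = -28*16 + (4 - 1*64) = -448 + (4 - 64) = -448 - 60 = -508)
P**2 = (-508)**2 = 258064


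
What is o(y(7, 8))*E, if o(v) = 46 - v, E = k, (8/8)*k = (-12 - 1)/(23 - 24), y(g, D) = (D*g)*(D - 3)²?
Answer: -17602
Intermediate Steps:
y(g, D) = D*g*(-3 + D)² (y(g, D) = (D*g)*(-3 + D)² = D*g*(-3 + D)²)
k = 13 (k = (-12 - 1)/(23 - 24) = -13/(-1) = -13*(-1) = 13)
E = 13
o(y(7, 8))*E = (46 - 8*7*(-3 + 8)²)*13 = (46 - 8*7*5²)*13 = (46 - 8*7*25)*13 = (46 - 1*1400)*13 = (46 - 1400)*13 = -1354*13 = -17602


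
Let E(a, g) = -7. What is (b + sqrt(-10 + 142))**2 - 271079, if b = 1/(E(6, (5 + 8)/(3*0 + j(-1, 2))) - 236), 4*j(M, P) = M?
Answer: -15999149402/59049 - 4*sqrt(33)/243 ≈ -2.7095e+5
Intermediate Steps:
j(M, P) = M/4
b = -1/243 (b = 1/(-7 - 236) = 1/(-243) = -1/243 ≈ -0.0041152)
(b + sqrt(-10 + 142))**2 - 271079 = (-1/243 + sqrt(-10 + 142))**2 - 271079 = (-1/243 + sqrt(132))**2 - 271079 = (-1/243 + 2*sqrt(33))**2 - 271079 = -271079 + (-1/243 + 2*sqrt(33))**2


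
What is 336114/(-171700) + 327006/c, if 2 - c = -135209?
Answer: 5350310073/11607864350 ≈ 0.46092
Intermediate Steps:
c = 135211 (c = 2 - 1*(-135209) = 2 + 135209 = 135211)
336114/(-171700) + 327006/c = 336114/(-171700) + 327006/135211 = 336114*(-1/171700) + 327006*(1/135211) = -168057/85850 + 327006/135211 = 5350310073/11607864350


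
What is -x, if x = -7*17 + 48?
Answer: 71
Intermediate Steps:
x = -71 (x = -119 + 48 = -71)
-x = -1*(-71) = 71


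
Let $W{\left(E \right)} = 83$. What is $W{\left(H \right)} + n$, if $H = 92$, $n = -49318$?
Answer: $-49235$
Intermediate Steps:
$W{\left(H \right)} + n = 83 - 49318 = -49235$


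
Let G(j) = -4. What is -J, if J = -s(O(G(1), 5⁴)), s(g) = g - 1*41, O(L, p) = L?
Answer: -45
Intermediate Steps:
s(g) = -41 + g (s(g) = g - 41 = -41 + g)
J = 45 (J = -(-41 - 4) = -1*(-45) = 45)
-J = -1*45 = -45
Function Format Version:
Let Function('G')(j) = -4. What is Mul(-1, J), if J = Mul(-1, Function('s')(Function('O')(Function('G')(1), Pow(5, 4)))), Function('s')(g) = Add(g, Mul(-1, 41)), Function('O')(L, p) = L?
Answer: -45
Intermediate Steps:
Function('s')(g) = Add(-41, g) (Function('s')(g) = Add(g, -41) = Add(-41, g))
J = 45 (J = Mul(-1, Add(-41, -4)) = Mul(-1, -45) = 45)
Mul(-1, J) = Mul(-1, 45) = -45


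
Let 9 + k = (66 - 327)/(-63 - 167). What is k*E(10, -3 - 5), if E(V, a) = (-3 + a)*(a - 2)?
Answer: -19899/23 ≈ -865.17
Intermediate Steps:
k = -1809/230 (k = -9 + (66 - 327)/(-63 - 167) = -9 - 261/(-230) = -9 - 261*(-1/230) = -9 + 261/230 = -1809/230 ≈ -7.8652)
E(V, a) = (-3 + a)*(-2 + a)
k*E(10, -3 - 5) = -1809*(6 + (-3 - 5)² - 5*(-3 - 5))/230 = -1809*(6 + (-8)² - 5*(-8))/230 = -1809*(6 + 64 + 40)/230 = -1809/230*110 = -19899/23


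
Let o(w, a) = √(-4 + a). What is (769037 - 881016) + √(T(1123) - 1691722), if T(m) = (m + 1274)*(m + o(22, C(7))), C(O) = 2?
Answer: -111979 + √(1000109 + 2397*I*√2) ≈ -1.1098e+5 + 1.6948*I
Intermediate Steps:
T(m) = (1274 + m)*(m + I*√2) (T(m) = (m + 1274)*(m + √(-4 + 2)) = (1274 + m)*(m + √(-2)) = (1274 + m)*(m + I*√2))
(769037 - 881016) + √(T(1123) - 1691722) = (769037 - 881016) + √((1123² + 1274*1123 + 1274*I*√2 + I*1123*√2) - 1691722) = -111979 + √((1261129 + 1430702 + 1274*I*√2 + 1123*I*√2) - 1691722) = -111979 + √((2691831 + 2397*I*√2) - 1691722) = -111979 + √(1000109 + 2397*I*√2)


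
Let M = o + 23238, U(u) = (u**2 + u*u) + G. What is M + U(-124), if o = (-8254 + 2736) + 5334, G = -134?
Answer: 53672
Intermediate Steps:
o = -184 (o = -5518 + 5334 = -184)
U(u) = -134 + 2*u**2 (U(u) = (u**2 + u*u) - 134 = (u**2 + u**2) - 134 = 2*u**2 - 134 = -134 + 2*u**2)
M = 23054 (M = -184 + 23238 = 23054)
M + U(-124) = 23054 + (-134 + 2*(-124)**2) = 23054 + (-134 + 2*15376) = 23054 + (-134 + 30752) = 23054 + 30618 = 53672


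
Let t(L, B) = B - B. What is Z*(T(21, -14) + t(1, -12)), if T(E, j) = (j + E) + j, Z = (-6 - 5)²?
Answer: -847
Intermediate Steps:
t(L, B) = 0
Z = 121 (Z = (-11)² = 121)
T(E, j) = E + 2*j (T(E, j) = (E + j) + j = E + 2*j)
Z*(T(21, -14) + t(1, -12)) = 121*((21 + 2*(-14)) + 0) = 121*((21 - 28) + 0) = 121*(-7 + 0) = 121*(-7) = -847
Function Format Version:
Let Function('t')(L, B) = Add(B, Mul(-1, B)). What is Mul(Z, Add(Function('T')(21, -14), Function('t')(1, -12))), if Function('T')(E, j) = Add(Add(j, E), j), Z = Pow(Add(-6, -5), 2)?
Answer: -847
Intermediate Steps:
Function('t')(L, B) = 0
Z = 121 (Z = Pow(-11, 2) = 121)
Function('T')(E, j) = Add(E, Mul(2, j)) (Function('T')(E, j) = Add(Add(E, j), j) = Add(E, Mul(2, j)))
Mul(Z, Add(Function('T')(21, -14), Function('t')(1, -12))) = Mul(121, Add(Add(21, Mul(2, -14)), 0)) = Mul(121, Add(Add(21, -28), 0)) = Mul(121, Add(-7, 0)) = Mul(121, -7) = -847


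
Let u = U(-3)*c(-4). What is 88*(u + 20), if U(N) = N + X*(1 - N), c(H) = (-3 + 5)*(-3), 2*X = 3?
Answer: 176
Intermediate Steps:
X = 3/2 (X = (½)*3 = 3/2 ≈ 1.5000)
c(H) = -6 (c(H) = 2*(-3) = -6)
U(N) = 3/2 - N/2 (U(N) = N + 3*(1 - N)/2 = N + (3/2 - 3*N/2) = 3/2 - N/2)
u = -18 (u = (3/2 - ½*(-3))*(-6) = (3/2 + 3/2)*(-6) = 3*(-6) = -18)
88*(u + 20) = 88*(-18 + 20) = 88*2 = 176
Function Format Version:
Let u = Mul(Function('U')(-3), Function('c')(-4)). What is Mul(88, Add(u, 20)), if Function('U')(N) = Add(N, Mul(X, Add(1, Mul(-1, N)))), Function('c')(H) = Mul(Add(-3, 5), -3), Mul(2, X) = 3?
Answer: 176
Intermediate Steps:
X = Rational(3, 2) (X = Mul(Rational(1, 2), 3) = Rational(3, 2) ≈ 1.5000)
Function('c')(H) = -6 (Function('c')(H) = Mul(2, -3) = -6)
Function('U')(N) = Add(Rational(3, 2), Mul(Rational(-1, 2), N)) (Function('U')(N) = Add(N, Mul(Rational(3, 2), Add(1, Mul(-1, N)))) = Add(N, Add(Rational(3, 2), Mul(Rational(-3, 2), N))) = Add(Rational(3, 2), Mul(Rational(-1, 2), N)))
u = -18 (u = Mul(Add(Rational(3, 2), Mul(Rational(-1, 2), -3)), -6) = Mul(Add(Rational(3, 2), Rational(3, 2)), -6) = Mul(3, -6) = -18)
Mul(88, Add(u, 20)) = Mul(88, Add(-18, 20)) = Mul(88, 2) = 176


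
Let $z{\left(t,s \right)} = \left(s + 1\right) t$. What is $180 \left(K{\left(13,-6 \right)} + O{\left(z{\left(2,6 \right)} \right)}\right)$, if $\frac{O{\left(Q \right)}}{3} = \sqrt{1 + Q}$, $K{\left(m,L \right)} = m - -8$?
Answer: $3780 + 540 \sqrt{15} \approx 5871.4$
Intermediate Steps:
$z{\left(t,s \right)} = t \left(1 + s\right)$ ($z{\left(t,s \right)} = \left(1 + s\right) t = t \left(1 + s\right)$)
$K{\left(m,L \right)} = 8 + m$ ($K{\left(m,L \right)} = m + 8 = 8 + m$)
$O{\left(Q \right)} = 3 \sqrt{1 + Q}$
$180 \left(K{\left(13,-6 \right)} + O{\left(z{\left(2,6 \right)} \right)}\right) = 180 \left(\left(8 + 13\right) + 3 \sqrt{1 + 2 \left(1 + 6\right)}\right) = 180 \left(21 + 3 \sqrt{1 + 2 \cdot 7}\right) = 180 \left(21 + 3 \sqrt{1 + 14}\right) = 180 \left(21 + 3 \sqrt{15}\right) = 3780 + 540 \sqrt{15}$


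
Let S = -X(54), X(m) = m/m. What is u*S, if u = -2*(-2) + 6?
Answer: -10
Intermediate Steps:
X(m) = 1
u = 10 (u = 4 + 6 = 10)
S = -1 (S = -1*1 = -1)
u*S = 10*(-1) = -10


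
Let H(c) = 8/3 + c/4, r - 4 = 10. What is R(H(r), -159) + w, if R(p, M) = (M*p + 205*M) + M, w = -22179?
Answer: -111827/2 ≈ -55914.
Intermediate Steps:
r = 14 (r = 4 + 10 = 14)
H(c) = 8/3 + c/4 (H(c) = 8*(⅓) + c*(¼) = 8/3 + c/4)
R(p, M) = 206*M + M*p (R(p, M) = (205*M + M*p) + M = 206*M + M*p)
R(H(r), -159) + w = -159*(206 + (8/3 + (¼)*14)) - 22179 = -159*(206 + (8/3 + 7/2)) - 22179 = -159*(206 + 37/6) - 22179 = -159*1273/6 - 22179 = -67469/2 - 22179 = -111827/2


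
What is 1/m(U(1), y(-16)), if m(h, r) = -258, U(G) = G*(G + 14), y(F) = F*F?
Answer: -1/258 ≈ -0.0038760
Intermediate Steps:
y(F) = F**2
U(G) = G*(14 + G)
1/m(U(1), y(-16)) = 1/(-258) = -1/258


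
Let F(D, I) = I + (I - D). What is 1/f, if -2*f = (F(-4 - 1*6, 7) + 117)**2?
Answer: -2/19881 ≈ -0.00010060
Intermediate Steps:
F(D, I) = -D + 2*I
f = -19881/2 (f = -((-(-4 - 1*6) + 2*7) + 117)**2/2 = -((-(-4 - 6) + 14) + 117)**2/2 = -((-1*(-10) + 14) + 117)**2/2 = -((10 + 14) + 117)**2/2 = -(24 + 117)**2/2 = -1/2*141**2 = -1/2*19881 = -19881/2 ≈ -9940.5)
1/f = 1/(-19881/2) = -2/19881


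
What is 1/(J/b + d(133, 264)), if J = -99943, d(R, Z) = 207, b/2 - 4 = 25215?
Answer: 50438/10340723 ≈ 0.0048776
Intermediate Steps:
b = 50438 (b = 8 + 2*25215 = 8 + 50430 = 50438)
1/(J/b + d(133, 264)) = 1/(-99943/50438 + 207) = 1/(10340723/50438) = 50438/10340723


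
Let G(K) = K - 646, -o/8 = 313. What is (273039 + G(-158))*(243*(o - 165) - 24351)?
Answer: -183191831730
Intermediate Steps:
o = -2504 (o = -8*313 = -2504)
G(K) = -646 + K
(273039 + G(-158))*(243*(o - 165) - 24351) = (273039 + (-646 - 158))*(243*(-2504 - 165) - 24351) = (273039 - 804)*(243*(-2669) - 24351) = 272235*(-648567 - 24351) = 272235*(-672918) = -183191831730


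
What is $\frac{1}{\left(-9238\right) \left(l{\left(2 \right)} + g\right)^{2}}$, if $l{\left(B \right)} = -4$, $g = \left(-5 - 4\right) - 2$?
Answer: $- \frac{1}{2078550} \approx -4.811 \cdot 10^{-7}$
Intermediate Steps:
$g = -11$ ($g = -9 - 2 = -11$)
$\frac{1}{\left(-9238\right) \left(l{\left(2 \right)} + g\right)^{2}} = \frac{1}{\left(-9238\right) \left(-4 - 11\right)^{2}} = \frac{1}{\left(-9238\right) \left(-15\right)^{2}} = \frac{1}{\left(-9238\right) 225} = \frac{1}{-2078550} = - \frac{1}{2078550}$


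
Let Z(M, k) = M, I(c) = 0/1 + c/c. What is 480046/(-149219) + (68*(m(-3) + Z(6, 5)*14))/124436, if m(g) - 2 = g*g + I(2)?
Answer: -2098603658/663150553 ≈ -3.1646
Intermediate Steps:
I(c) = 1 (I(c) = 0*1 + 1 = 0 + 1 = 1)
m(g) = 3 + g² (m(g) = 2 + (g*g + 1) = 2 + (g² + 1) = 2 + (1 + g²) = 3 + g²)
480046/(-149219) + (68*(m(-3) + Z(6, 5)*14))/124436 = 480046/(-149219) + (68*((3 + (-3)²) + 6*14))/124436 = 480046*(-1/149219) + (68*((3 + 9) + 84))*(1/124436) = -68578/21317 + (68*(12 + 84))*(1/124436) = -68578/21317 + (68*96)*(1/124436) = -68578/21317 + 6528*(1/124436) = -68578/21317 + 1632/31109 = -2098603658/663150553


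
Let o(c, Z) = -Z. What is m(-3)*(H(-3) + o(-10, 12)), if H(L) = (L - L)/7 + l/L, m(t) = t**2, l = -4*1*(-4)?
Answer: -156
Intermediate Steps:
l = 16 (l = -4*(-4) = 16)
H(L) = 16/L (H(L) = (L - L)/7 + 16/L = 0*(1/7) + 16/L = 0 + 16/L = 16/L)
m(-3)*(H(-3) + o(-10, 12)) = (-3)**2*(16/(-3) - 1*12) = 9*(16*(-1/3) - 12) = 9*(-16/3 - 12) = 9*(-52/3) = -156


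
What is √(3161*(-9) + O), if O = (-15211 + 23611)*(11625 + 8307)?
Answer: 9*√2066671 ≈ 12938.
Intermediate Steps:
O = 167428800 (O = 8400*19932 = 167428800)
√(3161*(-9) + O) = √(3161*(-9) + 167428800) = √(-28449 + 167428800) = √167400351 = 9*√2066671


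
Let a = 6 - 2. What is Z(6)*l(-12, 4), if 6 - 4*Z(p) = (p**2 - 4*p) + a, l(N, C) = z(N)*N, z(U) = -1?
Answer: -30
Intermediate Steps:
a = 4
l(N, C) = -N
Z(p) = 1/2 + p - p**2/4 (Z(p) = 3/2 - ((p**2 - 4*p) + 4)/4 = 3/2 - (4 + p**2 - 4*p)/4 = 3/2 + (-1 + p - p**2/4) = 1/2 + p - p**2/4)
Z(6)*l(-12, 4) = (1/2 + 6 - 1/4*6**2)*(-1*(-12)) = (1/2 + 6 - 1/4*36)*12 = (1/2 + 6 - 9)*12 = -5/2*12 = -30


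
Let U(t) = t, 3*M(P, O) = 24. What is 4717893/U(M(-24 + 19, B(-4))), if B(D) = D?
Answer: 4717893/8 ≈ 5.8974e+5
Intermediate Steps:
M(P, O) = 8 (M(P, O) = (⅓)*24 = 8)
4717893/U(M(-24 + 19, B(-4))) = 4717893/8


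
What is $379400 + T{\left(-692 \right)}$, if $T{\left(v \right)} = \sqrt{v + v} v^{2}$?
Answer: $379400 + 957728 i \sqrt{346} \approx 3.794 \cdot 10^{5} + 1.7815 \cdot 10^{7} i$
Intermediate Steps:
$T{\left(v \right)} = \sqrt{2} v^{\frac{5}{2}}$ ($T{\left(v \right)} = \sqrt{2 v} v^{2} = \sqrt{2} \sqrt{v} v^{2} = \sqrt{2} v^{\frac{5}{2}}$)
$379400 + T{\left(-692 \right)} = 379400 + \sqrt{2} \left(-692\right)^{\frac{5}{2}} = 379400 + \sqrt{2} \cdot 957728 i \sqrt{173} = 379400 + 957728 i \sqrt{346}$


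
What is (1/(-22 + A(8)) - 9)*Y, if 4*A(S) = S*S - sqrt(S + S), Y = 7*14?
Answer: -896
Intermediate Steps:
Y = 98
A(S) = S**2/4 - sqrt(2)*sqrt(S)/4 (A(S) = (S*S - sqrt(S + S))/4 = (S**2 - sqrt(2*S))/4 = (S**2 - sqrt(2)*sqrt(S))/4 = S**2/4 - sqrt(2)*sqrt(S)/4)
(1/(-22 + A(8)) - 9)*Y = (1/(-22 + ((1/4)*8**2 - sqrt(2)*sqrt(8)/4)) - 9)*98 = (1/(-22 + ((1/4)*64 - sqrt(2)*2*sqrt(2)/4)) - 9)*98 = (1/(-22 + (16 - 1)) - 9)*98 = (1/(-22 + 15) - 9)*98 = (1/(-7) - 9)*98 = (-1/7 - 9)*98 = -64/7*98 = -896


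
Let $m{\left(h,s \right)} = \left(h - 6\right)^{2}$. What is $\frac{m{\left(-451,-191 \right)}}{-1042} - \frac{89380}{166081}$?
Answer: $- \frac{34778984729}{173056402} \approx -200.97$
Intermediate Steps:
$m{\left(h,s \right)} = \left(-6 + h\right)^{2}$
$\frac{m{\left(-451,-191 \right)}}{-1042} - \frac{89380}{166081} = \frac{\left(-6 - 451\right)^{2}}{-1042} - \frac{89380}{166081} = \left(-457\right)^{2} \left(- \frac{1}{1042}\right) - \frac{89380}{166081} = 208849 \left(- \frac{1}{1042}\right) - \frac{89380}{166081} = - \frac{208849}{1042} - \frac{89380}{166081} = - \frac{34778984729}{173056402}$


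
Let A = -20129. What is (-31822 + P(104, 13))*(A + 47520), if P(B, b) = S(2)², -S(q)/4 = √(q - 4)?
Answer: -872512914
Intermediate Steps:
S(q) = -4*√(-4 + q) (S(q) = -4*√(q - 4) = -4*√(-4 + q))
P(B, b) = -32 (P(B, b) = (-4*√(-4 + 2))² = (-4*I*√2)² = -32)
(-31822 + P(104, 13))*(A + 47520) = (-31822 - 32)*(-20129 + 47520) = -31854*27391 = -872512914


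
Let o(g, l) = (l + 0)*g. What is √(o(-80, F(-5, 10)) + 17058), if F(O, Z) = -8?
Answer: √17698 ≈ 133.03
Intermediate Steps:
o(g, l) = g*l (o(g, l) = l*g = g*l)
√(o(-80, F(-5, 10)) + 17058) = √(-80*(-8) + 17058) = √(640 + 17058) = √17698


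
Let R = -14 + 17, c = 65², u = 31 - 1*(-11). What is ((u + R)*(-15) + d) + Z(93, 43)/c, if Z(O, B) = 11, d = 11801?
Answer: 47007361/4225 ≈ 11126.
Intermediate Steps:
u = 42 (u = 31 + 11 = 42)
c = 4225
R = 3
((u + R)*(-15) + d) + Z(93, 43)/c = ((42 + 3)*(-15) + 11801) + 11/4225 = (45*(-15) + 11801) + 11*(1/4225) = (-675 + 11801) + 11/4225 = 11126 + 11/4225 = 47007361/4225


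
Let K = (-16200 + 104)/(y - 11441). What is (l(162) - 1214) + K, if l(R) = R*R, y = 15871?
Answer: 55433402/2215 ≈ 25026.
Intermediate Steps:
l(R) = R²
K = -8048/2215 (K = (-16200 + 104)/(15871 - 11441) = -16096/4430 = -16096*1/4430 = -8048/2215 ≈ -3.6334)
(l(162) - 1214) + K = (162² - 1214) - 8048/2215 = (26244 - 1214) - 8048/2215 = 25030 - 8048/2215 = 55433402/2215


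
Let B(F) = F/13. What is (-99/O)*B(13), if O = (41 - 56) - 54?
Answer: 33/23 ≈ 1.4348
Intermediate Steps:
B(F) = F/13 (B(F) = F*(1/13) = F/13)
O = -69 (O = -15 - 54 = -69)
(-99/O)*B(13) = (-99/(-69))*((1/13)*13) = -99*(-1/69)*1 = (33/23)*1 = 33/23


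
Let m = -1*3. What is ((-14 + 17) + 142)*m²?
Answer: 1305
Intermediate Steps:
m = -3
((-14 + 17) + 142)*m² = ((-14 + 17) + 142)*(-3)² = (3 + 142)*9 = 145*9 = 1305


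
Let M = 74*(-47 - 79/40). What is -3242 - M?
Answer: 7643/20 ≈ 382.15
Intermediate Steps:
M = -72483/20 (M = 74*(-47 - 79*1/40) = 74*(-47 - 79/40) = 74*(-1959/40) = -72483/20 ≈ -3624.1)
-3242 - M = -3242 - 1*(-72483/20) = -3242 + 72483/20 = 7643/20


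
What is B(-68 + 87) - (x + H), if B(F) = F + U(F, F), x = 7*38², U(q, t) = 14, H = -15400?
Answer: 5325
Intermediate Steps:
x = 10108 (x = 7*1444 = 10108)
B(F) = 14 + F (B(F) = F + 14 = 14 + F)
B(-68 + 87) - (x + H) = (14 + (-68 + 87)) - (10108 - 15400) = (14 + 19) - 1*(-5292) = 33 + 5292 = 5325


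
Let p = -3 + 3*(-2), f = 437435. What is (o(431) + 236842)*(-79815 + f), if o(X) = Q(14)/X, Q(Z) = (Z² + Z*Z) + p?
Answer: 36505593901700/431 ≈ 8.4700e+10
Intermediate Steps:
p = -9 (p = -3 - 6 = -9)
Q(Z) = -9 + 2*Z² (Q(Z) = (Z² + Z*Z) - 9 = (Z² + Z²) - 9 = 2*Z² - 9 = -9 + 2*Z²)
o(X) = 383/X (o(X) = (-9 + 2*14²)/X = (-9 + 2*196)/X = (-9 + 392)/X = 383/X)
(o(431) + 236842)*(-79815 + f) = (383/431 + 236842)*(-79815 + 437435) = (383*(1/431) + 236842)*357620 = (383/431 + 236842)*357620 = (102079285/431)*357620 = 36505593901700/431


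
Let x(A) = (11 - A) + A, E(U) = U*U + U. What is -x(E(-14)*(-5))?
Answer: -11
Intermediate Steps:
E(U) = U + U**2 (E(U) = U**2 + U = U + U**2)
x(A) = 11
-x(E(-14)*(-5)) = -1*11 = -11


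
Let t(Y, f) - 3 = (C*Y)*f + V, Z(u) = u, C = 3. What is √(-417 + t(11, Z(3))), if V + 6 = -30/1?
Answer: 3*I*√39 ≈ 18.735*I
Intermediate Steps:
V = -36 (V = -6 - 30/1 = -6 - 30 = -36)
t(Y, f) = -33 + 3*Y*f (t(Y, f) = 3 + ((3*Y)*f - 36) = 3 + (3*Y*f - 36) = 3 + (-36 + 3*Y*f) = -33 + 3*Y*f)
√(-417 + t(11, Z(3))) = √(-417 + (-33 + 3*11*3)) = √(-417 + (-33 + 99)) = √(-417 + 66) = √(-351) = 3*I*√39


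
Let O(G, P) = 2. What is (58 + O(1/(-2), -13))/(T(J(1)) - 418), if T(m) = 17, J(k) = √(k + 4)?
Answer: -60/401 ≈ -0.14963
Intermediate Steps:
J(k) = √(4 + k)
(58 + O(1/(-2), -13))/(T(J(1)) - 418) = (58 + 2)/(17 - 418) = 60/(-401) = 60*(-1/401) = -60/401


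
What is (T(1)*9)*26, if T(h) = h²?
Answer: 234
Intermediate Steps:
(T(1)*9)*26 = (1²*9)*26 = (1*9)*26 = 9*26 = 234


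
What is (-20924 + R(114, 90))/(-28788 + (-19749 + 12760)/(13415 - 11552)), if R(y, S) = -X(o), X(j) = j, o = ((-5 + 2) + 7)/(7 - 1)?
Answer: 38982654/53639033 ≈ 0.72676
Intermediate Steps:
o = 2/3 (o = (-3 + 7)/6 = 4*(1/6) = 2/3 ≈ 0.66667)
R(y, S) = -2/3 (R(y, S) = -1*2/3 = -2/3)
(-20924 + R(114, 90))/(-28788 + (-19749 + 12760)/(13415 - 11552)) = (-20924 - 2/3)/(-28788 + (-19749 + 12760)/(13415 - 11552)) = -62774/(3*(-28788 - 6989/1863)) = -62774/(3*(-53639033/1863)) = -62774/3*(-1863/53639033) = 38982654/53639033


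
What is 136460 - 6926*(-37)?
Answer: 392722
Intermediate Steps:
136460 - 6926*(-37) = 136460 - 1*(-256262) = 136460 + 256262 = 392722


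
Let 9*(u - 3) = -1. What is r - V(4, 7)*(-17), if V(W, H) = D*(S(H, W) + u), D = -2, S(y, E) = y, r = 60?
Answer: -2486/9 ≈ -276.22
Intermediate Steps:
u = 26/9 (u = 3 + (⅑)*(-1) = 3 - ⅑ = 26/9 ≈ 2.8889)
V(W, H) = -52/9 - 2*H (V(W, H) = -2*(H + 26/9) = -2*(26/9 + H) = -52/9 - 2*H)
r - V(4, 7)*(-17) = 60 - (-52/9 - 2*7)*(-17) = 60 - (-52/9 - 14)*(-17) = 60 - 1*(-178/9)*(-17) = 60 + (178/9)*(-17) = 60 - 3026/9 = -2486/9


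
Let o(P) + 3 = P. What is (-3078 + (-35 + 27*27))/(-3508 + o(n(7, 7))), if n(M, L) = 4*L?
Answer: 2384/3483 ≈ 0.68447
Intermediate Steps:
o(P) = -3 + P
(-3078 + (-35 + 27*27))/(-3508 + o(n(7, 7))) = (-3078 + (-35 + 27*27))/(-3508 + (-3 + 4*7)) = (-3078 + (-35 + 729))/(-3508 + (-3 + 28)) = (-3078 + 694)/(-3508 + 25) = -2384/(-3483) = -2384*(-1/3483) = 2384/3483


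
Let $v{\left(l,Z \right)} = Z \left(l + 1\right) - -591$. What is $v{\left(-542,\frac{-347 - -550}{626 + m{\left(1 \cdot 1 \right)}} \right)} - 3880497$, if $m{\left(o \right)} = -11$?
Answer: $- \frac{2386252013}{615} \approx -3.8801 \cdot 10^{6}$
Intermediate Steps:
$v{\left(l,Z \right)} = 591 + Z \left(1 + l\right)$ ($v{\left(l,Z \right)} = Z \left(1 + l\right) + 591 = 591 + Z \left(1 + l\right)$)
$v{\left(-542,\frac{-347 - -550}{626 + m{\left(1 \cdot 1 \right)}} \right)} - 3880497 = \left(591 + \frac{-347 - -550}{626 - 11} + \frac{-347 - -550}{626 - 11} \left(-542\right)\right) - 3880497 = \left(591 + \frac{-347 + 550}{615} + \frac{-347 + 550}{615} \left(-542\right)\right) - 3880497 = \left(591 + 203 \cdot \frac{1}{615} + 203 \cdot \frac{1}{615} \left(-542\right)\right) - 3880497 = \left(591 + \frac{203}{615} + \frac{203}{615} \left(-542\right)\right) - 3880497 = \left(591 + \frac{203}{615} - \frac{110026}{615}\right) - 3880497 = \frac{253642}{615} - 3880497 = - \frac{2386252013}{615}$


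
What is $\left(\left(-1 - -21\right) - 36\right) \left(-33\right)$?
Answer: $528$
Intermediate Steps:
$\left(\left(-1 - -21\right) - 36\right) \left(-33\right) = \left(\left(-1 + 21\right) - 36\right) \left(-33\right) = \left(20 - 36\right) \left(-33\right) = \left(-16\right) \left(-33\right) = 528$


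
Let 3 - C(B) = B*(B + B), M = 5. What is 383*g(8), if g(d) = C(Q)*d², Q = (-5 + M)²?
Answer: 73536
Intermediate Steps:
Q = 0 (Q = (-5 + 5)² = 0² = 0)
C(B) = 3 - 2*B² (C(B) = 3 - B*(B + B) = 3 - B*2*B = 3 - 2*B²)
g(d) = 3*d² (g(d) = (3 - 2*0²)*d² = (3 - 2*0)*d² = (3 + 0)*d² = 3*d²)
383*g(8) = 383*(3*8²) = 383*(3*64) = 383*192 = 73536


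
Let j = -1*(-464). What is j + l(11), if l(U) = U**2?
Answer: 585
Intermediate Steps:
j = 464
j + l(11) = 464 + 11**2 = 464 + 121 = 585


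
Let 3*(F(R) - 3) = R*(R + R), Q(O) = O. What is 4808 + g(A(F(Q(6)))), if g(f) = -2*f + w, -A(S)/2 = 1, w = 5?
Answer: 4817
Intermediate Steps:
F(R) = 3 + 2*R²/3 (F(R) = 3 + (R*(R + R))/3 = 3 + (R*(2*R))/3 = 3 + (2*R²)/3 = 3 + 2*R²/3)
A(S) = -2 (A(S) = -2*1 = -2)
g(f) = 5 - 2*f (g(f) = -2*f + 5 = 5 - 2*f)
4808 + g(A(F(Q(6)))) = 4808 + (5 - 2*(-2)) = 4808 + (5 + 4) = 4808 + 9 = 4817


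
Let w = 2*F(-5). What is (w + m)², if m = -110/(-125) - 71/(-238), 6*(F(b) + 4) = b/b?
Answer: 13413577489/318622500 ≈ 42.099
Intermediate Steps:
F(b) = -23/6 (F(b) = -4 + (b/b)/6 = -4 + (⅙)*1 = -4 + ⅙ = -23/6)
w = -23/3 (w = 2*(-23/6) = -23/3 ≈ -7.6667)
m = 7011/5950 (m = -110*(-1/125) - 71*(-1/238) = 22/25 + 71/238 = 7011/5950 ≈ 1.1783)
(w + m)² = (-23/3 + 7011/5950)² = (-115817/17850)² = 13413577489/318622500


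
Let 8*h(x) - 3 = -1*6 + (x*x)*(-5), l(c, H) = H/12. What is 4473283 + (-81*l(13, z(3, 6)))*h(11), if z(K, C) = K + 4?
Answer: 4476874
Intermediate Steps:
z(K, C) = 4 + K
l(c, H) = H/12 (l(c, H) = H*(1/12) = H/12)
h(x) = -3/8 - 5*x²/8 (h(x) = 3/8 + (-1*6 + (x*x)*(-5))/8 = 3/8 + (-6 + x²*(-5))/8 = 3/8 + (-6 - 5*x²)/8 = 3/8 + (-¾ - 5*x²/8) = -3/8 - 5*x²/8)
4473283 + (-81*l(13, z(3, 6)))*h(11) = 4473283 + (-27*(4 + 3)/4)*(-3/8 - 5/8*11²) = 4473283 + (-27*7/4)*(-3/8 - 5/8*121) = 4473283 + (-81*7/12)*(-3/8 - 605/8) = 4473283 - 189/4*(-76) = 4473283 + 3591 = 4476874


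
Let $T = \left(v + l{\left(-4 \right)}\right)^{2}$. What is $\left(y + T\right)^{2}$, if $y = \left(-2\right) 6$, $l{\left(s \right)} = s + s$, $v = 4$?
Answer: $16$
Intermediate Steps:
$l{\left(s \right)} = 2 s$
$T = 16$ ($T = \left(4 + 2 \left(-4\right)\right)^{2} = \left(4 - 8\right)^{2} = \left(-4\right)^{2} = 16$)
$y = -12$
$\left(y + T\right)^{2} = \left(-12 + 16\right)^{2} = 4^{2} = 16$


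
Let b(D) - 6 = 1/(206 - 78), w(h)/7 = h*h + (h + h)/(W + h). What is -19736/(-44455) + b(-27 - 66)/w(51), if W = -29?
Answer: 29836427101/67156212480 ≈ 0.44428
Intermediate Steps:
w(h) = 7*h² + 14*h/(-29 + h) (w(h) = 7*(h*h + (h + h)/(-29 + h)) = 7*(h² + (2*h)/(-29 + h)) = 7*(h² + 2*h/(-29 + h)) = 7*h² + 14*h/(-29 + h))
b(D) = 769/128 (b(D) = 6 + 1/(206 - 78) = 6 + 1/128 = 769/128)
-19736/(-44455) + b(-27 - 66)/w(51) = -19736/(-44455) + 769/(128*((7*51*(2 + 51² - 29*51)/(-29 + 51)))) = -19736*(-1/44455) + 769/(128*((7*51*(2 + 2601 - 1479)/22))) = 19736/44455 + 769/(128*((7*51*(1/22)*1124))) = 19736/44455 + 769/(128*(200634/11)) = 19736/44455 + (769/128)*(11/200634) = 19736/44455 + 8459/25681152 = 29836427101/67156212480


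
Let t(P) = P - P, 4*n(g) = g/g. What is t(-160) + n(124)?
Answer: ¼ ≈ 0.25000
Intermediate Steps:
n(g) = ¼ (n(g) = (g/g)/4 = (¼)*1 = ¼)
t(P) = 0
t(-160) + n(124) = 0 + ¼ = ¼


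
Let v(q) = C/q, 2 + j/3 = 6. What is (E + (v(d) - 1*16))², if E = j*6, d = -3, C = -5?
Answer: 29929/9 ≈ 3325.4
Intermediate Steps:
j = 12 (j = -6 + 3*6 = -6 + 18 = 12)
v(q) = -5/q
E = 72 (E = 12*6 = 72)
(E + (v(d) - 1*16))² = (72 + (-5/(-3) - 1*16))² = (72 + (-5*(-⅓) - 16))² = (72 + (5/3 - 16))² = (72 - 43/3)² = (173/3)² = 29929/9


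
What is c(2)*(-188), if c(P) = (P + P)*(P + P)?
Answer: -3008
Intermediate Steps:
c(P) = 4*P² (c(P) = (2*P)*(2*P) = 4*P²)
c(2)*(-188) = (4*2²)*(-188) = (4*4)*(-188) = 16*(-188) = -3008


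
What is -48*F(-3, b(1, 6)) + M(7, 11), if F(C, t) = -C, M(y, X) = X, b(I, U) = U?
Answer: -133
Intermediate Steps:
-48*F(-3, b(1, 6)) + M(7, 11) = -(-48)*(-3) + 11 = -48*3 + 11 = -144 + 11 = -133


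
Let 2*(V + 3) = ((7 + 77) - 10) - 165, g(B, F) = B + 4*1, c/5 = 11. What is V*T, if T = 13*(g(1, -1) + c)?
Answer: -37830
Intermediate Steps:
c = 55 (c = 5*11 = 55)
g(B, F) = 4 + B (g(B, F) = B + 4 = 4 + B)
V = -97/2 (V = -3 + (((7 + 77) - 10) - 165)/2 = -3 + ((84 - 10) - 165)/2 = -3 + (74 - 165)/2 = -3 + (½)*(-91) = -3 - 91/2 = -97/2 ≈ -48.500)
T = 780 (T = 13*((4 + 1) + 55) = 13*(5 + 55) = 13*60 = 780)
V*T = -97/2*780 = -37830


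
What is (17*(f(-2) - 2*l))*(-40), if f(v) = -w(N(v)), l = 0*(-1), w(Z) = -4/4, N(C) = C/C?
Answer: -680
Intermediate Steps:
N(C) = 1
w(Z) = -1 (w(Z) = -4*¼ = -1)
l = 0
f(v) = 1 (f(v) = -1*(-1) = 1)
(17*(f(-2) - 2*l))*(-40) = (17*(1 - 2*0))*(-40) = (17*(1 + 0))*(-40) = (17*1)*(-40) = 17*(-40) = -680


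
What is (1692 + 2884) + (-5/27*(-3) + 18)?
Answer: 41351/9 ≈ 4594.6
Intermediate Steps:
(1692 + 2884) + (-5/27*(-3) + 18) = 4576 + (-5*1/27*(-3) + 18) = 4576 + (-5/27*(-3) + 18) = 4576 + (5/9 + 18) = 4576 + 167/9 = 41351/9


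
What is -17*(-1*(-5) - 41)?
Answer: 612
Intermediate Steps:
-17*(-1*(-5) - 41) = -17*(5 - 41) = -17*(-36) = 612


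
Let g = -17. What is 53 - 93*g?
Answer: 1634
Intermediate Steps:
53 - 93*g = 53 - 93*(-17) = 53 + 1581 = 1634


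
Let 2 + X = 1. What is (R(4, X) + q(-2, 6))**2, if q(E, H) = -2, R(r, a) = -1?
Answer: 9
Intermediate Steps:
X = -1 (X = -2 + 1 = -1)
(R(4, X) + q(-2, 6))**2 = (-1 - 2)**2 = (-3)**2 = 9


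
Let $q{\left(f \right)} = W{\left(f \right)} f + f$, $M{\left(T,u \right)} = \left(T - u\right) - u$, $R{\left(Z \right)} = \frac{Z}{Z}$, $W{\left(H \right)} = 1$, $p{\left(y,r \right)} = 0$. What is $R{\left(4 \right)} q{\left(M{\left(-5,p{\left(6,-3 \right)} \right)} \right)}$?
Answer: $-10$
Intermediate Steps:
$R{\left(Z \right)} = 1$
$M{\left(T,u \right)} = T - 2 u$
$q{\left(f \right)} = 2 f$ ($q{\left(f \right)} = 1 f + f = f + f = 2 f$)
$R{\left(4 \right)} q{\left(M{\left(-5,p{\left(6,-3 \right)} \right)} \right)} = 1 \cdot 2 \left(-5 - 0\right) = 1 \cdot 2 \left(-5 + 0\right) = 1 \cdot 2 \left(-5\right) = 1 \left(-10\right) = -10$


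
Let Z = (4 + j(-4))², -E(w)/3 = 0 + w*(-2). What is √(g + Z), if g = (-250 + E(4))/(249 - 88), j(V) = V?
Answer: I*√36386/161 ≈ 1.1848*I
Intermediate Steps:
E(w) = 6*w (E(w) = -3*(0 + w*(-2)) = -3*(0 - 2*w) = -(-6)*w = 6*w)
g = -226/161 (g = (-250 + 6*4)/(249 - 88) = (-250 + 24)/161 = -226*1/161 = -226/161 ≈ -1.4037)
Z = 0 (Z = (4 - 4)² = 0² = 0)
√(g + Z) = √(-226/161 + 0) = √(-226/161) = I*√36386/161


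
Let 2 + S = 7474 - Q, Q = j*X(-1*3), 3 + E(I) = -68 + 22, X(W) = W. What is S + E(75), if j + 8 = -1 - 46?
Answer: 7258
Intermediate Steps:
j = -55 (j = -8 + (-1 - 46) = -8 - 47 = -55)
E(I) = -49 (E(I) = -3 + (-68 + 22) = -3 - 46 = -49)
Q = 165 (Q = -(-55)*3 = -55*(-3) = 165)
S = 7307 (S = -2 + (7474 - 1*165) = -2 + (7474 - 165) = -2 + 7309 = 7307)
S + E(75) = 7307 - 49 = 7258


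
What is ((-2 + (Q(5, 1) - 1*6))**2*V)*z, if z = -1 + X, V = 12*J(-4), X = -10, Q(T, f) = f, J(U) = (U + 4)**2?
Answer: 0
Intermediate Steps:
J(U) = (4 + U)**2
V = 0 (V = 12*(4 - 4)**2 = 12*0**2 = 12*0 = 0)
z = -11 (z = -1 - 10 = -11)
((-2 + (Q(5, 1) - 1*6))**2*V)*z = ((-2 + (1 - 1*6))**2*0)*(-11) = ((-2 + (1 - 6))**2*0)*(-11) = ((-2 - 5)**2*0)*(-11) = ((-7)**2*0)*(-11) = (49*0)*(-11) = 0*(-11) = 0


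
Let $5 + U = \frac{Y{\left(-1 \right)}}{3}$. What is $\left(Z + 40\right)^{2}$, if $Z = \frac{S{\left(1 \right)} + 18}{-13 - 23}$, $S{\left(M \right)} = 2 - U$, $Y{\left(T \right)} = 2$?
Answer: $\frac{18037009}{11664} \approx 1546.4$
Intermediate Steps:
$U = - \frac{13}{3}$ ($U = -5 + \frac{2}{3} = - \frac{13}{3} \approx -4.3333$)
$S{\left(M \right)} = \frac{19}{3}$ ($S{\left(M \right)} = 2 - - \frac{13}{3} = 2 + \frac{13}{3} = \frac{19}{3}$)
$Z = - \frac{73}{108}$ ($Z = \frac{\frac{19}{3} + 18}{-13 - 23} = \frac{73}{3 \left(-36\right)} = \frac{73}{3} \left(- \frac{1}{36}\right) = - \frac{73}{108} \approx -0.67593$)
$\left(Z + 40\right)^{2} = \left(- \frac{73}{108} + 40\right)^{2} = \left(\frac{4247}{108}\right)^{2} = \frac{18037009}{11664}$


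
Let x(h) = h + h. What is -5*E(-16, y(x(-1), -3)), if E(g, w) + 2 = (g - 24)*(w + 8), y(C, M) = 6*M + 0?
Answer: -1990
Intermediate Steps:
x(h) = 2*h
y(C, M) = 6*M
E(g, w) = -2 + (-24 + g)*(8 + w) (E(g, w) = -2 + (g - 24)*(w + 8) = -2 + (-24 + g)*(8 + w))
-5*E(-16, y(x(-1), -3)) = -5*(-194 - 144*(-3) + 8*(-16) - 96*(-3)) = -5*(-194 - 24*(-18) - 128 - 16*(-18)) = -5*(-194 + 432 - 128 + 288) = -5*398 = -1990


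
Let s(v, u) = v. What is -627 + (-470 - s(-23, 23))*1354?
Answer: -605865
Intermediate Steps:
-627 + (-470 - s(-23, 23))*1354 = -627 + (-470 - 1*(-23))*1354 = -627 + (-470 + 23)*1354 = -627 - 447*1354 = -627 - 605238 = -605865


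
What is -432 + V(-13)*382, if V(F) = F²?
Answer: 64126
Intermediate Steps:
-432 + V(-13)*382 = -432 + (-13)²*382 = -432 + 169*382 = -432 + 64558 = 64126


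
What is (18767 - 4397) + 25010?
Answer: 39380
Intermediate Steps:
(18767 - 4397) + 25010 = 14370 + 25010 = 39380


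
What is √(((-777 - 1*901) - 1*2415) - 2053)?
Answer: I*√6146 ≈ 78.396*I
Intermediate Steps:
√(((-777 - 1*901) - 1*2415) - 2053) = √(((-777 - 901) - 2415) - 2053) = √((-1678 - 2415) - 2053) = √(-4093 - 2053) = √(-6146) = I*√6146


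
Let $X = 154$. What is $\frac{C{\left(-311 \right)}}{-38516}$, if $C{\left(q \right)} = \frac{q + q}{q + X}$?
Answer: $- \frac{311}{3023506} \approx -0.00010286$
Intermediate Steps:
$C{\left(q \right)} = \frac{2 q}{154 + q}$ ($C{\left(q \right)} = \frac{q + q}{q + 154} = \frac{2 q}{154 + q}$)
$\frac{C{\left(-311 \right)}}{-38516} = \frac{2 \left(-311\right) \frac{1}{154 - 311}}{-38516} = 2 \left(-311\right) \frac{1}{-157} \left(- \frac{1}{38516}\right) = 2 \left(-311\right) \left(- \frac{1}{157}\right) \left(- \frac{1}{38516}\right) = \frac{622}{157} \left(- \frac{1}{38516}\right) = - \frac{311}{3023506}$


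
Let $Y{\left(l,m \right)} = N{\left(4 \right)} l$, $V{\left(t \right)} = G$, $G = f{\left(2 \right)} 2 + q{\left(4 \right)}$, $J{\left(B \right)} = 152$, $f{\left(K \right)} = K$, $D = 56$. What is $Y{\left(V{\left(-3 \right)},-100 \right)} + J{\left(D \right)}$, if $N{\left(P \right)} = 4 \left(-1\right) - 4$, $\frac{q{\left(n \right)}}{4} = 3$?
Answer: $24$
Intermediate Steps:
$q{\left(n \right)} = 12$ ($q{\left(n \right)} = 4 \cdot 3 = 12$)
$N{\left(P \right)} = -8$ ($N{\left(P \right)} = -4 - 4 = -8$)
$G = 16$ ($G = 2 \cdot 2 + 12 = 4 + 12 = 16$)
$V{\left(t \right)} = 16$
$Y{\left(l,m \right)} = - 8 l$
$Y{\left(V{\left(-3 \right)},-100 \right)} + J{\left(D \right)} = \left(-8\right) 16 + 152 = -128 + 152 = 24$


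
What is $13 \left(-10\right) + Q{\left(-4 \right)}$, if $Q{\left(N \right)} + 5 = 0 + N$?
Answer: $-139$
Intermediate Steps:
$Q{\left(N \right)} = -5 + N$ ($Q{\left(N \right)} = -5 + \left(0 + N\right) = -5 + N$)
$13 \left(-10\right) + Q{\left(-4 \right)} = 13 \left(-10\right) - 9 = -130 - 9 = -139$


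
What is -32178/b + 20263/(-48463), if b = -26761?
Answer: 1017184271/1296918343 ≈ 0.78431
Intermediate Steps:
-32178/b + 20263/(-48463) = -32178/(-26761) + 20263/(-48463) = -32178*(-1/26761) + 20263*(-1/48463) = 32178/26761 - 20263/48463 = 1017184271/1296918343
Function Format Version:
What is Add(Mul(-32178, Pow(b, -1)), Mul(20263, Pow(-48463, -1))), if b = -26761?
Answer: Rational(1017184271, 1296918343) ≈ 0.78431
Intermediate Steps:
Add(Mul(-32178, Pow(b, -1)), Mul(20263, Pow(-48463, -1))) = Add(Mul(-32178, Pow(-26761, -1)), Mul(20263, Pow(-48463, -1))) = Add(Mul(-32178, Rational(-1, 26761)), Mul(20263, Rational(-1, 48463))) = Add(Rational(32178, 26761), Rational(-20263, 48463)) = Rational(1017184271, 1296918343)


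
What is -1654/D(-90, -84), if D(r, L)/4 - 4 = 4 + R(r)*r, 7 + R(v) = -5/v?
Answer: -827/1266 ≈ -0.65324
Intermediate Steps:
R(v) = -7 - 5/v
D(r, L) = 32 + 4*r*(-7 - 5/r) (D(r, L) = 16 + 4*(4 + (-7 - 5/r)*r) = 16 + 4*(4 + r*(-7 - 5/r)) = 16 + (16 + 4*r*(-7 - 5/r)) = 32 + 4*r*(-7 - 5/r))
-1654/D(-90, -84) = -1654/(12 - 28*(-90)) = -1654/(12 + 2520) = -1654/2532 = -1654*1/2532 = -827/1266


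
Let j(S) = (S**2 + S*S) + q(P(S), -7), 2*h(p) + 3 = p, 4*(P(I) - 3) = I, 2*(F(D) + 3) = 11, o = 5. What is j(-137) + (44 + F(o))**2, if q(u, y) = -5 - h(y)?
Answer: 158801/4 ≈ 39700.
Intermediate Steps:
F(D) = 5/2 (F(D) = -3 + (1/2)*11 = -3 + 11/2 = 5/2)
P(I) = 3 + I/4
h(p) = -3/2 + p/2
q(u, y) = -7/2 - y/2 (q(u, y) = -5 - (-3/2 + y/2) = -5 + (3/2 - y/2) = -7/2 - y/2)
j(S) = 2*S**2 (j(S) = (S**2 + S*S) + (-7/2 - 1/2*(-7)) = (S**2 + S**2) + (-7/2 + 7/2) = 2*S**2 + 0 = 2*S**2)
j(-137) + (44 + F(o))**2 = 2*(-137)**2 + (44 + 5/2)**2 = 2*18769 + (93/2)**2 = 37538 + 8649/4 = 158801/4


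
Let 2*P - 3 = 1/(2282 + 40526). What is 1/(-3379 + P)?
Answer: -85616/289168039 ≈ -0.00029608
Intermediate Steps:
P = 128425/85616 (P = 3/2 + 1/(2*(2282 + 40526)) = 3/2 + (½)/42808 = 3/2 + (½)*(1/42808) = 3/2 + 1/85616 = 128425/85616 ≈ 1.5000)
1/(-3379 + P) = 1/(-3379 + 128425/85616) = 1/(-289168039/85616) = -85616/289168039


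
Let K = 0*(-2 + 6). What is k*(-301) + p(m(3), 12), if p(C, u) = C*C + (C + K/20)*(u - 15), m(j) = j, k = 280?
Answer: -84280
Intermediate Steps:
K = 0 (K = 0*4 = 0)
p(C, u) = C**2 + C*(-15 + u) (p(C, u) = C*C + (C + 0/20)*(u - 15) = C**2 + (C + 0*(1/20))*(-15 + u) = C**2 + (C + 0)*(-15 + u) = C**2 + C*(-15 + u))
k*(-301) + p(m(3), 12) = 280*(-301) + 3*(-15 + 3 + 12) = -84280 + 3*0 = -84280 + 0 = -84280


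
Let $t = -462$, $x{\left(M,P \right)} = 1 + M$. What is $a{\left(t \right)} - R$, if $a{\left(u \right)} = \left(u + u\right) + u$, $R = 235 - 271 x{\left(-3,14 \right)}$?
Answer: $-2163$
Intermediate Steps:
$R = 777$ ($R = 235 - 271 \left(1 - 3\right) = 235 - -542 = 235 + 542 = 777$)
$a{\left(u \right)} = 3 u$ ($a{\left(u \right)} = 2 u + u = 3 u$)
$a{\left(t \right)} - R = 3 \left(-462\right) - 777 = -1386 - 777 = -2163$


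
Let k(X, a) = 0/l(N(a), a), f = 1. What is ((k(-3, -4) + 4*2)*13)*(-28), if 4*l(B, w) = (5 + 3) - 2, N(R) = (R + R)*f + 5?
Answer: -2912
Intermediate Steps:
N(R) = 5 + 2*R (N(R) = (R + R)*1 + 5 = (2*R)*1 + 5 = 2*R + 5 = 5 + 2*R)
l(B, w) = 3/2 (l(B, w) = ((5 + 3) - 2)/4 = (8 - 2)/4 = (¼)*6 = 3/2)
k(X, a) = 0 (k(X, a) = 0/(3/2) = 0*(⅔) = 0)
((k(-3, -4) + 4*2)*13)*(-28) = ((0 + 4*2)*13)*(-28) = ((0 + 8)*13)*(-28) = (8*13)*(-28) = 104*(-28) = -2912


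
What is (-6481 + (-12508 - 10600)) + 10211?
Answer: -19378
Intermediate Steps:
(-6481 + (-12508 - 10600)) + 10211 = (-6481 - 23108) + 10211 = -29589 + 10211 = -19378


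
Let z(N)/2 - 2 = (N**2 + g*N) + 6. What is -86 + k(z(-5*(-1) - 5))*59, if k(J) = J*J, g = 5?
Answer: 15018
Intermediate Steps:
z(N) = 16 + 2*N**2 + 10*N (z(N) = 4 + 2*((N**2 + 5*N) + 6) = 4 + 2*(6 + N**2 + 5*N) = 4 + (12 + 2*N**2 + 10*N) = 16 + 2*N**2 + 10*N)
k(J) = J**2
-86 + k(z(-5*(-1) - 5))*59 = -86 + (16 + 2*(-5*(-1) - 5)**2 + 10*(-5*(-1) - 5))**2*59 = -86 + (16 + 2*(5 - 5)**2 + 10*(5 - 5))**2*59 = -86 + (16 + 2*0**2 + 10*0)**2*59 = -86 + (16 + 2*0 + 0)**2*59 = -86 + (16 + 0 + 0)**2*59 = -86 + 16**2*59 = -86 + 256*59 = -86 + 15104 = 15018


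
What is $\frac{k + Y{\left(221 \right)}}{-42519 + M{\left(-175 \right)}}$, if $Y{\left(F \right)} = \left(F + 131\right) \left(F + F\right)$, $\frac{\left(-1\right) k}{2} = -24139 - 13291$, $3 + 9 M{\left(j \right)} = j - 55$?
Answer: $- \frac{518499}{95726} \approx -5.4165$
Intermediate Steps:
$M{\left(j \right)} = - \frac{58}{9} + \frac{j}{9}$ ($M{\left(j \right)} = - \frac{1}{3} + \frac{j - 55}{9} = - \frac{1}{3} + \frac{-55 + j}{9} = - \frac{1}{3} + \left(- \frac{55}{9} + \frac{j}{9}\right) = - \frac{58}{9} + \frac{j}{9}$)
$k = 74860$ ($k = - 2 \left(-24139 - 13291\right) = \left(-2\right) \left(-37430\right) = 74860$)
$Y{\left(F \right)} = 2 F \left(131 + F\right)$ ($Y{\left(F \right)} = \left(131 + F\right) 2 F = 2 F \left(131 + F\right)$)
$\frac{k + Y{\left(221 \right)}}{-42519 + M{\left(-175 \right)}} = \frac{74860 + 2 \cdot 221 \left(131 + 221\right)}{-42519 + \left(- \frac{58}{9} + \frac{1}{9} \left(-175\right)\right)} = \frac{74860 + 2 \cdot 221 \cdot 352}{-42519 - \frac{233}{9}} = \frac{74860 + 155584}{-42519 - \frac{233}{9}} = \frac{230444}{- \frac{382904}{9}} = 230444 \left(- \frac{9}{382904}\right) = - \frac{518499}{95726}$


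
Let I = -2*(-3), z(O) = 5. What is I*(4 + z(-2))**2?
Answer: 486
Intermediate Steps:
I = 6
I*(4 + z(-2))**2 = 6*(4 + 5)**2 = 6*9**2 = 6*81 = 486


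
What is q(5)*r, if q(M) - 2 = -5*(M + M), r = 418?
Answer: -20064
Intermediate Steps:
q(M) = 2 - 10*M (q(M) = 2 - 5*(M + M) = 2 - 10*M)
q(5)*r = (2 - 10*5)*418 = (2 - 50)*418 = -48*418 = -20064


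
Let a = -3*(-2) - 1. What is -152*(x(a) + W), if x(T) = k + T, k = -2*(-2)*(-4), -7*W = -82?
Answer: -760/7 ≈ -108.57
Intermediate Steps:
W = 82/7 (W = -1/7*(-82) = 82/7 ≈ 11.714)
k = -16 (k = 4*(-4) = -16)
a = 5 (a = 6 - 1 = 5)
x(T) = -16 + T
-152*(x(a) + W) = -152*((-16 + 5) + 82/7) = -152*(-11 + 82/7) = -152*5/7 = -760/7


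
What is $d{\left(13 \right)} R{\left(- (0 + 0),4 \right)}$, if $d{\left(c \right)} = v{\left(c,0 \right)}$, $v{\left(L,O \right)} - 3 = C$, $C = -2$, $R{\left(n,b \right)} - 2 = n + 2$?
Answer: $4$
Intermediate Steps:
$R{\left(n,b \right)} = 4 + n$ ($R{\left(n,b \right)} = 2 + \left(n + 2\right) = 2 + \left(2 + n\right) = 4 + n$)
$v{\left(L,O \right)} = 1$ ($v{\left(L,O \right)} = 3 - 2 = 1$)
$d{\left(c \right)} = 1$
$d{\left(13 \right)} R{\left(- (0 + 0),4 \right)} = 1 \left(4 - \left(0 + 0\right)\right) = 1 \left(4 - 0\right) = 1 \left(4 + 0\right) = 1 \cdot 4 = 4$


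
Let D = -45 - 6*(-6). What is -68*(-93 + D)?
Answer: 6936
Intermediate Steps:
D = -9 (D = -45 + 36 = -9)
-68*(-93 + D) = -68*(-93 - 9) = -68*(-102) = 6936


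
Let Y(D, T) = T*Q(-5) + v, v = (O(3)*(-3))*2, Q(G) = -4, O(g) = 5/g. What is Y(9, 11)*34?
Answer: -1836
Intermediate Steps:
v = -10 (v = ((5/3)*(-3))*2 = -5*2 = -10)
Y(D, T) = -10 - 4*T (Y(D, T) = T*(-4) - 10 = -4*T - 10 = -10 - 4*T)
Y(9, 11)*34 = (-10 - 4*11)*34 = (-10 - 44)*34 = -54*34 = -1836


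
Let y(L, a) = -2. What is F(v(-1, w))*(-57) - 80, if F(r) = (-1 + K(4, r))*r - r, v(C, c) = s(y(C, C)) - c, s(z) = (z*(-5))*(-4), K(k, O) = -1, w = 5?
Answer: -7775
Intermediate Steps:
s(z) = 20*z (s(z) = -5*z*(-4) = 20*z)
v(C, c) = -40 - c (v(C, c) = 20*(-2) - c = -40 - c)
F(r) = -3*r (F(r) = (-1 - 1)*r - r = -2*r - r = -3*r)
F(v(-1, w))*(-57) - 80 = -3*(-40 - 1*5)*(-57) - 80 = -3*(-40 - 5)*(-57) - 80 = -3*(-45)*(-57) - 80 = 135*(-57) - 80 = -7695 - 80 = -7775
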